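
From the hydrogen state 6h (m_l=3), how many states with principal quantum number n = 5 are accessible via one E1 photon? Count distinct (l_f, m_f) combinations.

E1 requires Δl = ±1, so l_f ∈ {4, 6}; with 0 ≤ l_f ≤ n_f−1 = 4, the allowed l_f values are {4}.
For l_f = 4: m_f ∈ {m_i−1, m_i, m_i+1} ∩ [−4, 4] = {2, 3, 4} → 3 states.
Total: 3.

3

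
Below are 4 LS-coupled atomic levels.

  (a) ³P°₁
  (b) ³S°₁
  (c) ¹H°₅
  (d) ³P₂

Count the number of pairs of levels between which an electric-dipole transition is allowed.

(a)–(b): forbidden (parity).
(a)–(c): forbidden (parity, ΔS, ΔL, ΔJ).
(a)–(d): allowed.
(b)–(c): forbidden (parity, ΔS, ΔL, ΔJ).
(b)–(d): allowed.
(c)–(d): forbidden (ΔS, ΔL, ΔJ).
Allowed pairs: 2 of 6.

2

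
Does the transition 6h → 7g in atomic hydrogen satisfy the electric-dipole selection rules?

allowed

Initial l = 5, final l = 4, so Δl = -1. E1 requires Δl = ±1: passes.
All E1 selection rules are satisfied.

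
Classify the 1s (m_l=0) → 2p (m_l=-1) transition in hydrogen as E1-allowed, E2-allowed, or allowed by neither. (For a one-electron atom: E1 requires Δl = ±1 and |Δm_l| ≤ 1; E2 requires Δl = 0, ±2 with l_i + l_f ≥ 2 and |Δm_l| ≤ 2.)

E1

Δl = 1 − 0 = +1; l_i + l_f = 1.
Δm_l = -1.
E1 (Δl = ±1, |Δm_l| ≤ 1): satisfied.
E2 (Δl = 0,±2, l_i+l_f ≥ 2, |Δm_l| ≤ 2): not satisfied.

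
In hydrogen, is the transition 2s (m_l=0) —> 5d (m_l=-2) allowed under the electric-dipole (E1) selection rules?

Δl = 2 − 0 = +2; the E1 rule Δl = ±1 is fails.
m_l: 0 → -2 (Δm_l = -2). |Δm_l| ≤ 1 fails.
The transition is electric-dipole forbidden.

forbidden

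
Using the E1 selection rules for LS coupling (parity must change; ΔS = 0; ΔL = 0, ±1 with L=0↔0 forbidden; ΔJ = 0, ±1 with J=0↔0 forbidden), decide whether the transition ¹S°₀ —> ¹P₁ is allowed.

Reading off the term symbols: S 0→0, L 0→1, J 0→1, parity odd→even.
Parity must change: odd → even — satisfied.
ΔS = 0: S: 0 → 0 — satisfied.
ΔL = 0, ±1 (not L=0↔0): L: 0 → 1, ΔL = +1 — satisfied.
ΔJ = 0, ±1 (not J=0↔0): J: 0 → 1, ΔJ = +1 — satisfied.
All four E1 rules are satisfied.

allowed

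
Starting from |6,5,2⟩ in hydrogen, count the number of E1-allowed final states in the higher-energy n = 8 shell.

6

E1 requires Δl = ±1, so l_f ∈ {4, 6}; with 0 ≤ l_f ≤ n_f−1 = 7, the allowed l_f values are {4, 6}.
For l_f = 4: m_f ∈ {m_i−1, m_i, m_i+1} ∩ [−4, 4] = {1, 2, 3} → 3 states.
For l_f = 6: m_f ∈ {m_i−1, m_i, m_i+1} ∩ [−6, 6] = {1, 2, 3} → 3 states.
Total: 6.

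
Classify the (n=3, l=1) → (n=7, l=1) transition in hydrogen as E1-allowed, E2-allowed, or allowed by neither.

Δl = 1 − 1 = +0; l_i + l_f = 2.
E1 (Δl = ±1): not satisfied.
E2 (Δl = 0,±2, l_i+l_f ≥ 2): satisfied.

E2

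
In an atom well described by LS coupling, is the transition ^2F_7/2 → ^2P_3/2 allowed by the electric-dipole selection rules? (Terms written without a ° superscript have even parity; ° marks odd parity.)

forbidden

Initial level: S=1/2, L=3, J=7/2, parity even. Final level: S=1/2, L=1, J=3/2, parity even.
Parity must change: even → even — violated.
ΔS = 0: S: 1/2 → 1/2 — satisfied.
ΔL = 0, ±1 (not L=0↔0): L: 3 → 1, ΔL = -2 — violated.
ΔJ = 0, ±1 (not J=0↔0): J: 7/2 → 3/2, ΔJ = -2 — violated.
Rule(s) violated: parity, ΔL, ΔJ.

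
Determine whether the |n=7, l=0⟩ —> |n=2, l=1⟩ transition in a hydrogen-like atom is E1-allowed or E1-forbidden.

Δl = 1 − 0 = +1; the E1 rule Δl = ±1 is ✓.
All E1 selection rules are satisfied.

allowed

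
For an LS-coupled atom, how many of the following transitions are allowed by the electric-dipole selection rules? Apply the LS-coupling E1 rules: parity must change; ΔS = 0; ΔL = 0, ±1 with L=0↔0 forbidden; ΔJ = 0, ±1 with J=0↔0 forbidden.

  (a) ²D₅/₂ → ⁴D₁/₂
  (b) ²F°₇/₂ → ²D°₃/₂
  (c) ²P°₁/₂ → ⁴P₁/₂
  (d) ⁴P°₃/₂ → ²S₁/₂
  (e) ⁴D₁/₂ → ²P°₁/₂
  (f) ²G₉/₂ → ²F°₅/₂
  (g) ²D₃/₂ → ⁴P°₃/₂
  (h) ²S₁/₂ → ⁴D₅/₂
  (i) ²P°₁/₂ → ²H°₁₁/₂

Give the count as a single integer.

(a) forbidden (parity, ΔS, ΔJ fail)
(b) forbidden (parity, ΔJ fail)
(c) forbidden (ΔS fails)
(d) forbidden (ΔS fails)
(e) forbidden (ΔS fails)
(f) forbidden (ΔJ fails)
(g) forbidden (ΔS fails)
(h) forbidden (parity, ΔS, ΔL, ΔJ fail)
(i) forbidden (parity, ΔL, ΔJ fail)
Total allowed: 0 of 9.

0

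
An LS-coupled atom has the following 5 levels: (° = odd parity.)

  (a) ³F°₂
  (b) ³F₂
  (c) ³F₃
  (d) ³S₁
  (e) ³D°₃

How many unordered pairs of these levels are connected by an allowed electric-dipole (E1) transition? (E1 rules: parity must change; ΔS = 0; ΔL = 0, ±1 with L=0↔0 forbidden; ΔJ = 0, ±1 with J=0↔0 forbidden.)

(a)–(b): allowed.
(a)–(c): allowed.
(a)–(d): forbidden (ΔL).
(a)–(e): forbidden (parity).
(b)–(c): forbidden (parity).
(b)–(d): forbidden (parity, ΔL).
(b)–(e): allowed.
(c)–(d): forbidden (parity, ΔL, ΔJ).
(c)–(e): allowed.
(d)–(e): forbidden (ΔL, ΔJ).
Allowed pairs: 4 of 10.

4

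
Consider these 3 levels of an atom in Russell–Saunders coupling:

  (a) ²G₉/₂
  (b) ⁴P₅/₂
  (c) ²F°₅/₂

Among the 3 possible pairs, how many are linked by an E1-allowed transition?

0

(a)–(b): forbidden (parity, ΔS, ΔL, ΔJ).
(a)–(c): forbidden (ΔJ).
(b)–(c): forbidden (ΔS, ΔL).
Allowed pairs: 0 of 3.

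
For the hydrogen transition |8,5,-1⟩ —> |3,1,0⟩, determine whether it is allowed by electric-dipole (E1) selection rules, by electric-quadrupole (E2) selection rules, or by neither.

Δl = 1 − 5 = -4; l_i + l_f = 6.
Δm_l = +1.
E1 (Δl = ±1, |Δm_l| ≤ 1): not satisfied.
E2 (Δl = 0,±2, l_i+l_f ≥ 2, |Δm_l| ≤ 2): not satisfied.

neither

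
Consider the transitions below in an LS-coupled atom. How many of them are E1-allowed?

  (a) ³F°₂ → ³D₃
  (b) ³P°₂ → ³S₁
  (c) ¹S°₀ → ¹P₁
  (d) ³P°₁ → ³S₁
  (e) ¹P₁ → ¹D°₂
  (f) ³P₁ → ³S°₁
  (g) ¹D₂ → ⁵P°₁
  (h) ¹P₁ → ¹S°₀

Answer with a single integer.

7

(a) allowed
(b) allowed
(c) allowed
(d) allowed
(e) allowed
(f) allowed
(g) forbidden (ΔS fails)
(h) allowed
Total allowed: 7 of 8.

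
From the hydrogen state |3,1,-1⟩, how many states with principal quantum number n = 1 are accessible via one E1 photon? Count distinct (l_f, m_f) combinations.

E1 requires Δl = ±1, so l_f ∈ {0, 2}; with 0 ≤ l_f ≤ n_f−1 = 0, the allowed l_f values are {0}.
For l_f = 0: m_f ∈ {m_i−1, m_i, m_i+1} ∩ [−0, 0] = {0} → 1 state.
Total: 1.

1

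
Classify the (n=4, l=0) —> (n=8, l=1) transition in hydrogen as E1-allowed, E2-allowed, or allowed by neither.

Δl = 1 − 0 = +1; l_i + l_f = 1.
E1 (Δl = ±1): satisfied.
E2 (Δl = 0,±2, l_i+l_f ≥ 2): not satisfied.

E1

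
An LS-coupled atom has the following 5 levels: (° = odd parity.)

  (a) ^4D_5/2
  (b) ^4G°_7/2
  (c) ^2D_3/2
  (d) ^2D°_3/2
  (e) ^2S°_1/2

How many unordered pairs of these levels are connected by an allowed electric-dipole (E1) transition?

(a)–(b): forbidden (ΔL).
(a)–(c): forbidden (parity, ΔS).
(a)–(d): forbidden (ΔS).
(a)–(e): forbidden (ΔS, ΔL, ΔJ).
(b)–(c): forbidden (ΔS, ΔL, ΔJ).
(b)–(d): forbidden (parity, ΔS, ΔL, ΔJ).
(b)–(e): forbidden (parity, ΔS, ΔL, ΔJ).
(c)–(d): allowed.
(c)–(e): forbidden (ΔL).
(d)–(e): forbidden (parity, ΔL).
Allowed pairs: 1 of 10.

1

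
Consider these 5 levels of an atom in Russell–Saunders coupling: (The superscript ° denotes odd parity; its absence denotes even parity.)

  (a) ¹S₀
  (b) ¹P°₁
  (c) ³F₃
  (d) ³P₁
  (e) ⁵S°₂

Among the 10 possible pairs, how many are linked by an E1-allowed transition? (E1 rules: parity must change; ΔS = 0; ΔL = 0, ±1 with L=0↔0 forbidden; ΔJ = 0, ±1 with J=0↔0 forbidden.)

(a)–(b): allowed.
(a)–(c): forbidden (parity, ΔS, ΔL, ΔJ).
(a)–(d): forbidden (parity, ΔS).
(a)–(e): forbidden (ΔS, ΔL, ΔJ).
(b)–(c): forbidden (ΔS, ΔL, ΔJ).
(b)–(d): forbidden (ΔS).
(b)–(e): forbidden (parity, ΔS).
(c)–(d): forbidden (parity, ΔL, ΔJ).
(c)–(e): forbidden (ΔS, ΔL).
(d)–(e): forbidden (ΔS).
Allowed pairs: 1 of 10.

1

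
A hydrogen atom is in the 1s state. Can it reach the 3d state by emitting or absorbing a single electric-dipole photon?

forbidden

Initial l = 0, final l = 2, so Δl = +2. E1 requires Δl = ±1: fails.
The transition is electric-dipole forbidden.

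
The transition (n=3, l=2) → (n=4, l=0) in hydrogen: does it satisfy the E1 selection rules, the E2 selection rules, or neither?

Δl = 0 − 2 = -2; l_i + l_f = 2.
E1 (Δl = ±1): not satisfied.
E2 (Δl = 0,±2, l_i+l_f ≥ 2): satisfied.

E2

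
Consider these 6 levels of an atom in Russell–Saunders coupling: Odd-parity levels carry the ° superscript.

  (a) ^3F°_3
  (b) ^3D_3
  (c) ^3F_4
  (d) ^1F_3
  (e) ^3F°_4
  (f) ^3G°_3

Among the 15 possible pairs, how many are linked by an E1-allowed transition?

5

(a)–(b): allowed.
(a)–(c): allowed.
(a)–(d): forbidden (ΔS).
(a)–(e): forbidden (parity).
(a)–(f): forbidden (parity).
(b)–(c): forbidden (parity).
(b)–(d): forbidden (parity, ΔS).
(b)–(e): allowed.
(b)–(f): forbidden (ΔL).
(c)–(d): forbidden (parity, ΔS).
(c)–(e): allowed.
(c)–(f): allowed.
(d)–(e): forbidden (ΔS).
(d)–(f): forbidden (ΔS).
(e)–(f): forbidden (parity).
Allowed pairs: 5 of 15.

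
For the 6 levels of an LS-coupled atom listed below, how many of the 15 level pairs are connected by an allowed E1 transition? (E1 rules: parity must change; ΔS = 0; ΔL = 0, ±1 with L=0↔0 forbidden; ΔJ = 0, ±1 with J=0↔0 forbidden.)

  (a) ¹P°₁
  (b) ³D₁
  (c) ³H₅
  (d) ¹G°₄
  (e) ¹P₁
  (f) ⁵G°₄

1

(a)–(b): forbidden (ΔS).
(a)–(c): forbidden (ΔS, ΔL, ΔJ).
(a)–(d): forbidden (parity, ΔL, ΔJ).
(a)–(e): allowed.
(a)–(f): forbidden (parity, ΔS, ΔL, ΔJ).
(b)–(c): forbidden (parity, ΔL, ΔJ).
(b)–(d): forbidden (ΔS, ΔL, ΔJ).
(b)–(e): forbidden (parity, ΔS).
(b)–(f): forbidden (ΔS, ΔL, ΔJ).
(c)–(d): forbidden (ΔS).
(c)–(e): forbidden (parity, ΔS, ΔL, ΔJ).
(c)–(f): forbidden (ΔS).
(d)–(e): forbidden (ΔL, ΔJ).
(d)–(f): forbidden (parity, ΔS).
(e)–(f): forbidden (ΔS, ΔL, ΔJ).
Allowed pairs: 1 of 15.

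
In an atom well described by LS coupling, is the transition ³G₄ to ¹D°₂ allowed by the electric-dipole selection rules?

ΔS = 0: S: 1 → 0 — fails.
ΔJ = 0, ±1 (not J=0↔0): J: 4 → 2, ΔJ = -2 — fails.
ΔL = 0, ±1 (not L=0↔0): L: 4 → 2, ΔL = -2 — fails.
Parity must change: even → odd — ok.
Rule(s) violated: ΔS, ΔL, ΔJ.

forbidden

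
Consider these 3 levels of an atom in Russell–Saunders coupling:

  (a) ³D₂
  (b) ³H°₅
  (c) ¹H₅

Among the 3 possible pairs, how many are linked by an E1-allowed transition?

0

(a)–(b): forbidden (ΔL, ΔJ).
(a)–(c): forbidden (parity, ΔS, ΔL, ΔJ).
(b)–(c): forbidden (ΔS).
Allowed pairs: 0 of 3.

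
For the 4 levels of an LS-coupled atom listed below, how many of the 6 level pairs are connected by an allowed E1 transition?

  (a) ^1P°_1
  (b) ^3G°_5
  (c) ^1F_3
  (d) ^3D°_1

(a)–(b): forbidden (parity, ΔS, ΔL, ΔJ).
(a)–(c): forbidden (ΔL, ΔJ).
(a)–(d): forbidden (parity, ΔS).
(b)–(c): forbidden (ΔS, ΔJ).
(b)–(d): forbidden (parity, ΔL, ΔJ).
(c)–(d): forbidden (ΔS, ΔJ).
Allowed pairs: 0 of 6.

0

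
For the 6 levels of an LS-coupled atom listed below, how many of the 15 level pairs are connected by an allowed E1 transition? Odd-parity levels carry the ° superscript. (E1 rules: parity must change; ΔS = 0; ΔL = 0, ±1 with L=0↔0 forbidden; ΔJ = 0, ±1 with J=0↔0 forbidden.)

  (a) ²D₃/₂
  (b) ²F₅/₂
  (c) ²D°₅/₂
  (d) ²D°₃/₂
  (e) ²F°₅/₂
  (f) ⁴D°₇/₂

(a)–(b): forbidden (parity).
(a)–(c): allowed.
(a)–(d): allowed.
(a)–(e): allowed.
(a)–(f): forbidden (ΔS, ΔJ).
(b)–(c): allowed.
(b)–(d): allowed.
(b)–(e): allowed.
(b)–(f): forbidden (ΔS).
(c)–(d): forbidden (parity).
(c)–(e): forbidden (parity).
(c)–(f): forbidden (parity, ΔS).
(d)–(e): forbidden (parity).
(d)–(f): forbidden (parity, ΔS, ΔJ).
(e)–(f): forbidden (parity, ΔS).
Allowed pairs: 6 of 15.

6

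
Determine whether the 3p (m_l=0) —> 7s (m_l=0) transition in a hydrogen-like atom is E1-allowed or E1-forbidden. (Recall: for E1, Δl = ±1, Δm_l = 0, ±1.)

l: 1 → 0 (Δl = -1). Δl = ±1 ok.
m_l: 0 → 0 (Δm_l = +0). |Δm_l| ≤ 1 ok.
All E1 selection rules are satisfied.

allowed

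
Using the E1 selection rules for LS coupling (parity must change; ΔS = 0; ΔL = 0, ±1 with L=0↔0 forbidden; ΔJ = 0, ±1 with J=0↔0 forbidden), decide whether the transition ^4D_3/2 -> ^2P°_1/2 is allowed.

Parity must change: even → odd — ok.
ΔS = 0: S: 3/2 → 1/2 — fails.
ΔL = 0, ±1 (not L=0↔0): L: 2 → 1, ΔL = -1 — ok.
ΔJ = 0, ±1 (not J=0↔0): J: 3/2 → 1/2, ΔJ = -1 — ok.
Rule(s) violated: ΔS.

forbidden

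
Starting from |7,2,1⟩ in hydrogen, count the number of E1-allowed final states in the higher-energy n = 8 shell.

E1 requires Δl = ±1, so l_f ∈ {1, 3}; with 0 ≤ l_f ≤ n_f−1 = 7, the allowed l_f values are {1, 3}.
For l_f = 1: m_f ∈ {m_i−1, m_i, m_i+1} ∩ [−1, 1] = {0, 1} → 2 states.
For l_f = 3: m_f ∈ {m_i−1, m_i, m_i+1} ∩ [−3, 3] = {0, 1, 2} → 3 states.
Total: 5.

5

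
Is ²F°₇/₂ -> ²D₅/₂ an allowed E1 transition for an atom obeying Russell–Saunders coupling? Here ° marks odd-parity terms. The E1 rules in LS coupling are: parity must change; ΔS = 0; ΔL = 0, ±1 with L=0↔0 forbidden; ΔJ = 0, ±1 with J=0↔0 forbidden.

Reading off the term symbols: S 1/2→1/2, L 3→2, J 7/2→5/2, parity odd→even.
ΔL = 0, ±1 (not L=0↔0): L: 3 → 2, ΔL = -1 — ok.
ΔJ = 0, ±1 (not J=0↔0): J: 7/2 → 5/2, ΔJ = -1 — ok.
ΔS = 0: S: 1/2 → 1/2 — ok.
Parity must change: odd → even — ok.
All four E1 rules are satisfied.

allowed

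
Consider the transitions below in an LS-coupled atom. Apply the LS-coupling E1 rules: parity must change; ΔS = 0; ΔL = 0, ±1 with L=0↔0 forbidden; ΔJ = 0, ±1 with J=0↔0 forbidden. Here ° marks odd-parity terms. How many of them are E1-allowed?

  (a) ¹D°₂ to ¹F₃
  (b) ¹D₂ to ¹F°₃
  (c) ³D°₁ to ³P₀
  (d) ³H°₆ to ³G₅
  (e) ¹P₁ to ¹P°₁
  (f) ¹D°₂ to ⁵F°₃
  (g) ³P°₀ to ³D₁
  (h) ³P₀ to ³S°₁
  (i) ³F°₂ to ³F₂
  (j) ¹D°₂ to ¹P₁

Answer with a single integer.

9

(a) allowed
(b) allowed
(c) allowed
(d) allowed
(e) allowed
(f) forbidden (parity, ΔS fail)
(g) allowed
(h) allowed
(i) allowed
(j) allowed
Total allowed: 9 of 10.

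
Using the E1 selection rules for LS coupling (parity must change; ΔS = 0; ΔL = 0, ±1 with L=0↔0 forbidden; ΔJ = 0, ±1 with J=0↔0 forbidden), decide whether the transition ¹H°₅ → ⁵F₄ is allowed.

Initial level: S=0, L=5, J=5, parity odd. Final level: S=2, L=3, J=4, parity even.
Parity must change: odd → even — ✓.
ΔS = 0: S: 0 → 2 — ✗.
ΔL = 0, ±1 (not L=0↔0): L: 5 → 3, ΔL = -2 — ✗.
ΔJ = 0, ±1 (not J=0↔0): J: 5 → 4, ΔJ = -1 — ✓.
Rule(s) violated: ΔS, ΔL.

forbidden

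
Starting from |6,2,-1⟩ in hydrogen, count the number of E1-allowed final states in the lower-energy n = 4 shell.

E1 requires Δl = ±1, so l_f ∈ {1, 3}; with 0 ≤ l_f ≤ n_f−1 = 3, the allowed l_f values are {1, 3}.
For l_f = 1: m_f ∈ {m_i−1, m_i, m_i+1} ∩ [−1, 1] = {-1, 0} → 2 states.
For l_f = 3: m_f ∈ {m_i−1, m_i, m_i+1} ∩ [−3, 3] = {-2, -1, 0} → 3 states.
Total: 5.

5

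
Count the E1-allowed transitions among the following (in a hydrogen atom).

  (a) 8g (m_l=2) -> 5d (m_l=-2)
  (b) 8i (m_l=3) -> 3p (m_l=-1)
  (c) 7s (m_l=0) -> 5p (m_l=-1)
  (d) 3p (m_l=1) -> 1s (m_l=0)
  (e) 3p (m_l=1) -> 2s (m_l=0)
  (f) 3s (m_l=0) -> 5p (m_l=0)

(a) forbidden — Δl = -2 (E1 requires Δl = ±1); Δm_l = -4 (E1 requires Δm_l = 0, ±1)
(b) forbidden — Δl = -5 (E1 requires Δl = ±1); Δm_l = -4 (E1 requires Δm_l = 0, ±1)
(c) allowed
(d) allowed
(e) allowed
(f) allowed
Total allowed: 4 of 6.

4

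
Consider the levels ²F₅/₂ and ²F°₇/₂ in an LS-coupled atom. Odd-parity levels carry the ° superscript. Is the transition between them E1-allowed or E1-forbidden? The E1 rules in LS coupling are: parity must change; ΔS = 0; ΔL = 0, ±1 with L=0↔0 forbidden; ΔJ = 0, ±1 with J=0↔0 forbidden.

Parity must change: even → odd — ✓.
ΔS = 0: S: 1/2 → 1/2 — ✓.
ΔL = 0, ±1 (not L=0↔0): L: 3 → 3, ΔL = +0 — ✓.
ΔJ = 0, ±1 (not J=0↔0): J: 5/2 → 7/2, ΔJ = +1 — ✓.
All four E1 rules are satisfied.

allowed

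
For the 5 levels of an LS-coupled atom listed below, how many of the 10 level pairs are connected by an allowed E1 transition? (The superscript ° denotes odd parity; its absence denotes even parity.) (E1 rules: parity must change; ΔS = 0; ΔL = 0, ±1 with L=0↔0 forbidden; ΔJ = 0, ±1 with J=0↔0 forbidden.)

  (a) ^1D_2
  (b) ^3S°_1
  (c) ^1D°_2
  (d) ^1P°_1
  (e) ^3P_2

(a)–(b): forbidden (ΔS, ΔL).
(a)–(c): allowed.
(a)–(d): allowed.
(a)–(e): forbidden (parity, ΔS).
(b)–(c): forbidden (parity, ΔS, ΔL).
(b)–(d): forbidden (parity, ΔS).
(b)–(e): allowed.
(c)–(d): forbidden (parity).
(c)–(e): forbidden (ΔS).
(d)–(e): forbidden (ΔS).
Allowed pairs: 3 of 10.

3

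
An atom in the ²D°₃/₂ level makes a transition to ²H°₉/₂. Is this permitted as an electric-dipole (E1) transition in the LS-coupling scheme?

Parity must change: odd → odd — ✗.
ΔL = 0, ±1 (not L=0↔0): L: 2 → 5, ΔL = +3 — ✗.
ΔS = 0: S: 1/2 → 1/2 — ✓.
ΔJ = 0, ±1 (not J=0↔0): J: 3/2 → 9/2, ΔJ = +3 — ✗.
Rule(s) violated: parity, ΔL, ΔJ.

forbidden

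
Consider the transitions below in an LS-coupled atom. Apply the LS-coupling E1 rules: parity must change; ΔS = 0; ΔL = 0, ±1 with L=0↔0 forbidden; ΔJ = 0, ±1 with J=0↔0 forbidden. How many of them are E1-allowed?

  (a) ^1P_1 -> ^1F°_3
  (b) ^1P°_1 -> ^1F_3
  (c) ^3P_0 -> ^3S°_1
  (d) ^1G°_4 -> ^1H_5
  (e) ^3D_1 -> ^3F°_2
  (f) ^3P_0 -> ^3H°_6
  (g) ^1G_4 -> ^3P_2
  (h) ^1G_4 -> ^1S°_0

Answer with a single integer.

3

(a) forbidden (ΔL, ΔJ fail)
(b) forbidden (ΔL, ΔJ fail)
(c) allowed
(d) allowed
(e) allowed
(f) forbidden (ΔL, ΔJ fail)
(g) forbidden (parity, ΔS, ΔL, ΔJ fail)
(h) forbidden (ΔL, ΔJ fail)
Total allowed: 3 of 8.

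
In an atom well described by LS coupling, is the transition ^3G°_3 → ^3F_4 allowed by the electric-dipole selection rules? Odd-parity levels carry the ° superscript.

Reading off the term symbols: S 1→1, L 4→3, J 3→4, parity odd→even.
ΔS = 0: S: 1 → 1 — satisfied.
Parity must change: odd → even — satisfied.
ΔJ = 0, ±1 (not J=0↔0): J: 3 → 4, ΔJ = +1 — satisfied.
ΔL = 0, ±1 (not L=0↔0): L: 4 → 3, ΔL = -1 — satisfied.
All four E1 rules are satisfied.

allowed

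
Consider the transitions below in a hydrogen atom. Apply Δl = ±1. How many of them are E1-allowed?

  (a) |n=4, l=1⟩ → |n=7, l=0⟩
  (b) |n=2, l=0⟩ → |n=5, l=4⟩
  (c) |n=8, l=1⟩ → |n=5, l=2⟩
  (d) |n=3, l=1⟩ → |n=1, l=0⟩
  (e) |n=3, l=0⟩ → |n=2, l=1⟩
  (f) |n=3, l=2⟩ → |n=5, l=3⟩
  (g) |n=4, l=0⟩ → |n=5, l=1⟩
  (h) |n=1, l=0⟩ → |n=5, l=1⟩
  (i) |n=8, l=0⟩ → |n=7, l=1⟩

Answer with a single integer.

(a) allowed
(b) forbidden — Δl = +4 (E1 requires Δl = ±1)
(c) allowed
(d) allowed
(e) allowed
(f) allowed
(g) allowed
(h) allowed
(i) allowed
Total allowed: 8 of 9.

8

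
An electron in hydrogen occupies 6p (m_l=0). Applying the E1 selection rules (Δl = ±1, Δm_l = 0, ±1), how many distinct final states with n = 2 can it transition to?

1

E1 requires Δl = ±1, so l_f ∈ {0, 2}; with 0 ≤ l_f ≤ n_f−1 = 1, the allowed l_f values are {0}.
For l_f = 0: m_f ∈ {m_i−1, m_i, m_i+1} ∩ [−0, 0] = {0} → 1 state.
Total: 1.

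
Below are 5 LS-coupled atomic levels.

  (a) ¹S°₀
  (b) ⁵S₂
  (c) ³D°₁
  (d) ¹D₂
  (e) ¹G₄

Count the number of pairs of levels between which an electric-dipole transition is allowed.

(a)–(b): forbidden (ΔS, ΔL, ΔJ).
(a)–(c): forbidden (parity, ΔS, ΔL).
(a)–(d): forbidden (ΔL, ΔJ).
(a)–(e): forbidden (ΔL, ΔJ).
(b)–(c): forbidden (ΔS, ΔL).
(b)–(d): forbidden (parity, ΔS, ΔL).
(b)–(e): forbidden (parity, ΔS, ΔL, ΔJ).
(c)–(d): forbidden (ΔS).
(c)–(e): forbidden (ΔS, ΔL, ΔJ).
(d)–(e): forbidden (parity, ΔL, ΔJ).
Allowed pairs: 0 of 10.

0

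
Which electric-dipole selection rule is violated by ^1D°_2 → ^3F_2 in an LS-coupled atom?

Reading off the term symbols: S 0→1, L 2→3, J 2→2, parity odd→even.
Parity must change: odd → even — ok.
ΔS = 0: S: 0 → 1 — fails.
ΔL = 0, ±1 (not L=0↔0): L: 2 → 3, ΔL = +1 — ok.
ΔJ = 0, ±1 (not J=0↔0): J: 2 → 2, ΔJ = +0 — ok.

the ΔS = 0 rule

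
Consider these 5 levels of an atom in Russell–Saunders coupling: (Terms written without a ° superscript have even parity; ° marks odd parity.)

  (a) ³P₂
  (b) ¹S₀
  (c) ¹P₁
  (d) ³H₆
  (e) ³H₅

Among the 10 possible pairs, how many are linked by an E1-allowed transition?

0

(a)–(b): forbidden (parity, ΔS, ΔJ).
(a)–(c): forbidden (parity, ΔS).
(a)–(d): forbidden (parity, ΔL, ΔJ).
(a)–(e): forbidden (parity, ΔL, ΔJ).
(b)–(c): forbidden (parity).
(b)–(d): forbidden (parity, ΔS, ΔL, ΔJ).
(b)–(e): forbidden (parity, ΔS, ΔL, ΔJ).
(c)–(d): forbidden (parity, ΔS, ΔL, ΔJ).
(c)–(e): forbidden (parity, ΔS, ΔL, ΔJ).
(d)–(e): forbidden (parity).
Allowed pairs: 0 of 10.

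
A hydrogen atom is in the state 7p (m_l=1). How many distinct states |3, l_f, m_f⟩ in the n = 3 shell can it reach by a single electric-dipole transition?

E1 requires Δl = ±1, so l_f ∈ {0, 2}; with 0 ≤ l_f ≤ n_f−1 = 2, the allowed l_f values are {0, 2}.
For l_f = 0: m_f ∈ {m_i−1, m_i, m_i+1} ∩ [−0, 0] = {0} → 1 state.
For l_f = 2: m_f ∈ {m_i−1, m_i, m_i+1} ∩ [−2, 2] = {0, 1, 2} → 3 states.
Total: 4.

4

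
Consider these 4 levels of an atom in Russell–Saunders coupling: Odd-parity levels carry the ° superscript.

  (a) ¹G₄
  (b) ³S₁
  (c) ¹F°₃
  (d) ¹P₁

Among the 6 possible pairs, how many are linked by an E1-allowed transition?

1

(a)–(b): forbidden (parity, ΔS, ΔL, ΔJ).
(a)–(c): allowed.
(a)–(d): forbidden (parity, ΔL, ΔJ).
(b)–(c): forbidden (ΔS, ΔL, ΔJ).
(b)–(d): forbidden (parity, ΔS).
(c)–(d): forbidden (ΔL, ΔJ).
Allowed pairs: 1 of 6.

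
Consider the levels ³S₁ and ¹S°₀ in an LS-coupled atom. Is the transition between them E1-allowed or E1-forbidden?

forbidden

Reading off the term symbols: S 1→0, L 0→0, J 1→0, parity even→odd.
Parity must change: even → odd — passes.
ΔL = 0, ±1 (not L=0↔0): L: 0 → 0, ΔL = +0 — fails.
ΔS = 0: S: 1 → 0 — fails.
ΔJ = 0, ±1 (not J=0↔0): J: 1 → 0, ΔJ = -1 — passes.
Rule(s) violated: ΔS, ΔL.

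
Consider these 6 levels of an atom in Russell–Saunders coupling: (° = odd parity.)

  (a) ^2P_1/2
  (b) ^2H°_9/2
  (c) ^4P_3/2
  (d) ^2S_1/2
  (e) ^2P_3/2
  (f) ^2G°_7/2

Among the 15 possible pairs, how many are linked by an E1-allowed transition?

(a)–(b): forbidden (ΔL, ΔJ).
(a)–(c): forbidden (parity, ΔS).
(a)–(d): forbidden (parity).
(a)–(e): forbidden (parity).
(a)–(f): forbidden (ΔL, ΔJ).
(b)–(c): forbidden (ΔS, ΔL, ΔJ).
(b)–(d): forbidden (ΔL, ΔJ).
(b)–(e): forbidden (ΔL, ΔJ).
(b)–(f): forbidden (parity).
(c)–(d): forbidden (parity, ΔS).
(c)–(e): forbidden (parity, ΔS).
(c)–(f): forbidden (ΔS, ΔL, ΔJ).
(d)–(e): forbidden (parity).
(d)–(f): forbidden (ΔL, ΔJ).
(e)–(f): forbidden (ΔL, ΔJ).
Allowed pairs: 0 of 15.

0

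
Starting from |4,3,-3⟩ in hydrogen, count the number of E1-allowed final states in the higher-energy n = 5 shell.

E1 requires Δl = ±1, so l_f ∈ {2, 4}; with 0 ≤ l_f ≤ n_f−1 = 4, the allowed l_f values are {2, 4}.
For l_f = 2: m_f ∈ {m_i−1, m_i, m_i+1} ∩ [−2, 2] = {-2} → 1 state.
For l_f = 4: m_f ∈ {m_i−1, m_i, m_i+1} ∩ [−4, 4] = {-4, -3, -2} → 3 states.
Total: 4.

4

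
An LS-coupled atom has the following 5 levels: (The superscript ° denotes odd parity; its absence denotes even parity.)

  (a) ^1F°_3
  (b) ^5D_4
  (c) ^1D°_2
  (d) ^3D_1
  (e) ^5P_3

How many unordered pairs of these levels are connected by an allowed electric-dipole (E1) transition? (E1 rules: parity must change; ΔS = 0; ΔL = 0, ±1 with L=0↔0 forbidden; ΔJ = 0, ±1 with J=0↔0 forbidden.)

0

(a)–(b): forbidden (ΔS).
(a)–(c): forbidden (parity).
(a)–(d): forbidden (ΔS, ΔJ).
(a)–(e): forbidden (ΔS, ΔL).
(b)–(c): forbidden (ΔS, ΔJ).
(b)–(d): forbidden (parity, ΔS, ΔJ).
(b)–(e): forbidden (parity).
(c)–(d): forbidden (ΔS).
(c)–(e): forbidden (ΔS).
(d)–(e): forbidden (parity, ΔS, ΔJ).
Allowed pairs: 0 of 10.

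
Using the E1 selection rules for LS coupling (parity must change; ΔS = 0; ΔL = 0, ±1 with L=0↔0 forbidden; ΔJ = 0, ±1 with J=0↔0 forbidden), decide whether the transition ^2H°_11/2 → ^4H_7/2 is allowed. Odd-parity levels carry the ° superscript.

forbidden

ΔS = 0: S: 1/2 → 3/2 — violated.
Parity must change: odd → even — satisfied.
ΔJ = 0, ±1 (not J=0↔0): J: 11/2 → 7/2, ΔJ = -2 — violated.
ΔL = 0, ±1 (not L=0↔0): L: 5 → 5, ΔL = +0 — satisfied.
Rule(s) violated: ΔS, ΔJ.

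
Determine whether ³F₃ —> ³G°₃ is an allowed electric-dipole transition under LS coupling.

Parity must change: even → odd — satisfied.
ΔS = 0: S: 1 → 1 — satisfied.
ΔL = 0, ±1 (not L=0↔0): L: 3 → 4, ΔL = +1 — satisfied.
ΔJ = 0, ±1 (not J=0↔0): J: 3 → 3, ΔJ = +0 — satisfied.
All four E1 rules are satisfied.

allowed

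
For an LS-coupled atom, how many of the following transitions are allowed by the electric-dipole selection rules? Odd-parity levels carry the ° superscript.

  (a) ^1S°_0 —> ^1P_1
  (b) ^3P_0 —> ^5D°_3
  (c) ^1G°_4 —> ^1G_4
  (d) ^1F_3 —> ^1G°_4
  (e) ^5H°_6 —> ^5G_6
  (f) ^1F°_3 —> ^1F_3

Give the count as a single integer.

(a) allowed
(b) forbidden (ΔS, ΔJ fail)
(c) allowed
(d) allowed
(e) allowed
(f) allowed
Total allowed: 5 of 6.

5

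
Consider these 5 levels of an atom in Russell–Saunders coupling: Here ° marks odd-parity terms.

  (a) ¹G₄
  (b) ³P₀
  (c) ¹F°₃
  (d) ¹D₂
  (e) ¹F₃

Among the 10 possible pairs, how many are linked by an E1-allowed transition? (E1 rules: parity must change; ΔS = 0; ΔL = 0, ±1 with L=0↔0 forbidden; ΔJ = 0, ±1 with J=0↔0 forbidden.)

3

(a)–(b): forbidden (parity, ΔS, ΔL, ΔJ).
(a)–(c): allowed.
(a)–(d): forbidden (parity, ΔL, ΔJ).
(a)–(e): forbidden (parity).
(b)–(c): forbidden (ΔS, ΔL, ΔJ).
(b)–(d): forbidden (parity, ΔS, ΔJ).
(b)–(e): forbidden (parity, ΔS, ΔL, ΔJ).
(c)–(d): allowed.
(c)–(e): allowed.
(d)–(e): forbidden (parity).
Allowed pairs: 3 of 10.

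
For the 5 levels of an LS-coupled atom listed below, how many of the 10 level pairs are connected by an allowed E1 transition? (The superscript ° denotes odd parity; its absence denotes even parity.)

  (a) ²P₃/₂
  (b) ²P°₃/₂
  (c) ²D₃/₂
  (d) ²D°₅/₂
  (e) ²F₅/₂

(a)–(b): allowed.
(a)–(c): forbidden (parity).
(a)–(d): allowed.
(a)–(e): forbidden (parity, ΔL).
(b)–(c): allowed.
(b)–(d): forbidden (parity).
(b)–(e): forbidden (ΔL).
(c)–(d): allowed.
(c)–(e): forbidden (parity).
(d)–(e): allowed.
Allowed pairs: 5 of 10.

5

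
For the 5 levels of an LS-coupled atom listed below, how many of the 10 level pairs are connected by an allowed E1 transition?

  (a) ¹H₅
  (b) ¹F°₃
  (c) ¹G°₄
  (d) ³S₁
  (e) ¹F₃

(a)–(b): forbidden (ΔL, ΔJ).
(a)–(c): allowed.
(a)–(d): forbidden (parity, ΔS, ΔL, ΔJ).
(a)–(e): forbidden (parity, ΔL, ΔJ).
(b)–(c): forbidden (parity).
(b)–(d): forbidden (ΔS, ΔL, ΔJ).
(b)–(e): allowed.
(c)–(d): forbidden (ΔS, ΔL, ΔJ).
(c)–(e): allowed.
(d)–(e): forbidden (parity, ΔS, ΔL, ΔJ).
Allowed pairs: 3 of 10.

3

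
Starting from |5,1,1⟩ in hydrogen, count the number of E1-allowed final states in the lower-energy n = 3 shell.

E1 requires Δl = ±1, so l_f ∈ {0, 2}; with 0 ≤ l_f ≤ n_f−1 = 2, the allowed l_f values are {0, 2}.
For l_f = 0: m_f ∈ {m_i−1, m_i, m_i+1} ∩ [−0, 0] = {0} → 1 state.
For l_f = 2: m_f ∈ {m_i−1, m_i, m_i+1} ∩ [−2, 2] = {0, 1, 2} → 3 states.
Total: 4.

4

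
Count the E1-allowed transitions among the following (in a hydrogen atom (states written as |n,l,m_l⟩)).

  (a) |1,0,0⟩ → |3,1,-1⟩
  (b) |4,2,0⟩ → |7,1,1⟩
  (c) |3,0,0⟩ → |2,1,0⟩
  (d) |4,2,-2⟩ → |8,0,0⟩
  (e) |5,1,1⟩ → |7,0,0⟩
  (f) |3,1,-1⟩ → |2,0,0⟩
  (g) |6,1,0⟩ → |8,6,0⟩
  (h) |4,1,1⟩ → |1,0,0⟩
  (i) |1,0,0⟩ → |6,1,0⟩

(a) allowed
(b) allowed
(c) allowed
(d) forbidden — Δl = -2 (E1 requires Δl = ±1); Δm_l = +2 (E1 requires Δm_l = 0, ±1)
(e) allowed
(f) allowed
(g) forbidden — Δl = +5 (E1 requires Δl = ±1)
(h) allowed
(i) allowed
Total allowed: 7 of 9.

7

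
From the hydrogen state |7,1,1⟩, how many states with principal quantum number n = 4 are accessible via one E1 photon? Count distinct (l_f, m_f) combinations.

4

E1 requires Δl = ±1, so l_f ∈ {0, 2}; with 0 ≤ l_f ≤ n_f−1 = 3, the allowed l_f values are {0, 2}.
For l_f = 0: m_f ∈ {m_i−1, m_i, m_i+1} ∩ [−0, 0] = {0} → 1 state.
For l_f = 2: m_f ∈ {m_i−1, m_i, m_i+1} ∩ [−2, 2] = {0, 1, 2} → 3 states.
Total: 4.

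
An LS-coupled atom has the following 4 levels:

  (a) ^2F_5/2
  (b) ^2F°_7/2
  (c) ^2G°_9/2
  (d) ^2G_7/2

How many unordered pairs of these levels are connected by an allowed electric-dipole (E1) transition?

(a)–(b): allowed.
(a)–(c): forbidden (ΔJ).
(a)–(d): forbidden (parity).
(b)–(c): forbidden (parity).
(b)–(d): allowed.
(c)–(d): allowed.
Allowed pairs: 3 of 6.

3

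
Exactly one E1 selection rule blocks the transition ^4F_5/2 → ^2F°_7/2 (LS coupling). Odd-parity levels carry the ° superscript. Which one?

Reading off the term symbols: S 3/2→1/2, L 3→3, J 5/2→7/2, parity even→odd.
Parity must change: even → odd — passes.
ΔS = 0: S: 3/2 → 1/2 — fails.
ΔL = 0, ±1 (not L=0↔0): L: 3 → 3, ΔL = +0 — passes.
ΔJ = 0, ±1 (not J=0↔0): J: 5/2 → 7/2, ΔJ = +1 — passes.

the ΔS = 0 rule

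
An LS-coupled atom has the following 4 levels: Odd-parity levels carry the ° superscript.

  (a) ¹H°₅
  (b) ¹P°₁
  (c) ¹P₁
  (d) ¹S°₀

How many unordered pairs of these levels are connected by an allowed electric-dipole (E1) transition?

(a)–(b): forbidden (parity, ΔL, ΔJ).
(a)–(c): forbidden (ΔL, ΔJ).
(a)–(d): forbidden (parity, ΔL, ΔJ).
(b)–(c): allowed.
(b)–(d): forbidden (parity).
(c)–(d): allowed.
Allowed pairs: 2 of 6.

2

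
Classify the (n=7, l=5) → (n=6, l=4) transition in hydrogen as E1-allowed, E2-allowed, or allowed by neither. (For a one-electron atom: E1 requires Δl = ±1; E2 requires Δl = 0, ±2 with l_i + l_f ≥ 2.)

E1

Δl = 4 − 5 = -1; l_i + l_f = 9.
E1 (Δl = ±1): satisfied.
E2 (Δl = 0,±2, l_i+l_f ≥ 2): not satisfied.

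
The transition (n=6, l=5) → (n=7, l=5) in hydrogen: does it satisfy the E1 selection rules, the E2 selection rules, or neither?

Δl = 5 − 5 = +0; l_i + l_f = 10.
E1 (Δl = ±1): not satisfied.
E2 (Δl = 0,±2, l_i+l_f ≥ 2): satisfied.

E2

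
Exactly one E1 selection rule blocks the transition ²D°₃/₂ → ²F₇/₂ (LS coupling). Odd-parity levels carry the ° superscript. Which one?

Initial level: S=1/2, L=2, J=3/2, parity odd. Final level: S=1/2, L=3, J=7/2, parity even.
Parity must change: odd → even — ok.
ΔS = 0: S: 1/2 → 1/2 — ok.
ΔL = 0, ±1 (not L=0↔0): L: 2 → 3, ΔL = +1 — ok.
ΔJ = 0, ±1 (not J=0↔0): J: 3/2 → 7/2, ΔJ = +2 — fails.

the ΔJ = 0, ±1 rule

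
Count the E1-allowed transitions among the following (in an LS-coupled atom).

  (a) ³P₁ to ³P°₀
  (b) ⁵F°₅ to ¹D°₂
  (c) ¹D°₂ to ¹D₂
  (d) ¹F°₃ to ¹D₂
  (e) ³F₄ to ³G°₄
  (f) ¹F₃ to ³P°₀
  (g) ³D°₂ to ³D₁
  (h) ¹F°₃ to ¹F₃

6

(a) allowed
(b) forbidden (parity, ΔS, ΔJ fail)
(c) allowed
(d) allowed
(e) allowed
(f) forbidden (ΔS, ΔL, ΔJ fail)
(g) allowed
(h) allowed
Total allowed: 6 of 8.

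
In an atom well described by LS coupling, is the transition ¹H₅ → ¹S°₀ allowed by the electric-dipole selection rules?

Parity must change: even → odd — passes.
ΔS = 0: S: 0 → 0 — passes.
ΔL = 0, ±1 (not L=0↔0): L: 5 → 0, ΔL = -5 — fails.
ΔJ = 0, ±1 (not J=0↔0): J: 5 → 0, ΔJ = -5 — fails.
Rule(s) violated: ΔL, ΔJ.

forbidden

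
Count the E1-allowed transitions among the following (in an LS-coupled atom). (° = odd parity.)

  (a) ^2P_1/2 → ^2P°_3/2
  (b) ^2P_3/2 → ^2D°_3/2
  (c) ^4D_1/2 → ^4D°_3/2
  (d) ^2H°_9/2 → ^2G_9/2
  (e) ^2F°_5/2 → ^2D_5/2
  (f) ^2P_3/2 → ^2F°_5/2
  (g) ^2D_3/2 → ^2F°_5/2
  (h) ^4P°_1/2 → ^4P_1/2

(a) allowed
(b) allowed
(c) allowed
(d) allowed
(e) allowed
(f) forbidden (ΔL fails)
(g) allowed
(h) allowed
Total allowed: 7 of 8.

7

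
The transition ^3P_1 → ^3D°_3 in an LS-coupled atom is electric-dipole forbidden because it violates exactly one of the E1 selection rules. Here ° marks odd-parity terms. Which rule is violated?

Initial level: S=1, L=1, J=1, parity even. Final level: S=1, L=2, J=3, parity odd.
Parity must change: even → odd — passes.
ΔS = 0: S: 1 → 1 — passes.
ΔL = 0, ±1 (not L=0↔0): L: 1 → 2, ΔL = +1 — passes.
ΔJ = 0, ±1 (not J=0↔0): J: 1 → 3, ΔJ = +2 — fails.

the ΔJ = 0, ±1 rule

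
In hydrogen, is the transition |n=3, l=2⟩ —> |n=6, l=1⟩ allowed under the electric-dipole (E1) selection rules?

Initial l = 2, final l = 1, so Δl = -1. E1 requires Δl = ±1: satisfied.
All E1 selection rules are satisfied.

allowed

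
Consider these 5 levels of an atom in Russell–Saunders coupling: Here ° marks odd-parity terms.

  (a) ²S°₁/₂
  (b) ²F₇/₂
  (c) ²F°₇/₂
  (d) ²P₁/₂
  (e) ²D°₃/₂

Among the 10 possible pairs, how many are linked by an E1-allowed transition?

(a)–(b): forbidden (ΔL, ΔJ).
(a)–(c): forbidden (parity, ΔL, ΔJ).
(a)–(d): allowed.
(a)–(e): forbidden (parity, ΔL).
(b)–(c): allowed.
(b)–(d): forbidden (parity, ΔL, ΔJ).
(b)–(e): forbidden (ΔJ).
(c)–(d): forbidden (ΔL, ΔJ).
(c)–(e): forbidden (parity, ΔJ).
(d)–(e): allowed.
Allowed pairs: 3 of 10.

3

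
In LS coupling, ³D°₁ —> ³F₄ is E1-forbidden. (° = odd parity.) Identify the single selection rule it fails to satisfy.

Reading off the term symbols: S 1→1, L 2→3, J 1→4, parity odd→even.
Parity must change: odd → even — passes.
ΔS = 0: S: 1 → 1 — passes.
ΔL = 0, ±1 (not L=0↔0): L: 2 → 3, ΔL = +1 — passes.
ΔJ = 0, ±1 (not J=0↔0): J: 1 → 4, ΔJ = +3 — fails.

the ΔJ = 0, ±1 rule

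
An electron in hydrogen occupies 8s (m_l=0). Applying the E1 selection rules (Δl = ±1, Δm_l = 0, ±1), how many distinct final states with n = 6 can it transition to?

E1 requires Δl = ±1, so l_f ∈ {-1, 1}; with 0 ≤ l_f ≤ n_f−1 = 5, the allowed l_f values are {1}.
For l_f = 1: m_f ∈ {m_i−1, m_i, m_i+1} ∩ [−1, 1] = {-1, 0, 1} → 3 states.
Total: 3.

3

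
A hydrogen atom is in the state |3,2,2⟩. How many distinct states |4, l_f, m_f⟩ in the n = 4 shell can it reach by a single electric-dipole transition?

4

E1 requires Δl = ±1, so l_f ∈ {1, 3}; with 0 ≤ l_f ≤ n_f−1 = 3, the allowed l_f values are {1, 3}.
For l_f = 1: m_f ∈ {m_i−1, m_i, m_i+1} ∩ [−1, 1] = {1} → 1 state.
For l_f = 3: m_f ∈ {m_i−1, m_i, m_i+1} ∩ [−3, 3] = {1, 2, 3} → 3 states.
Total: 4.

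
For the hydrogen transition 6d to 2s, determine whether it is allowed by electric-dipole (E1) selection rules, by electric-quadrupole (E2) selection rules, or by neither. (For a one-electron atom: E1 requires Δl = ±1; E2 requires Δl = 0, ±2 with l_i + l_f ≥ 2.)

E2

Δl = 0 − 2 = -2; l_i + l_f = 2.
E1 (Δl = ±1): not satisfied.
E2 (Δl = 0,±2, l_i+l_f ≥ 2): satisfied.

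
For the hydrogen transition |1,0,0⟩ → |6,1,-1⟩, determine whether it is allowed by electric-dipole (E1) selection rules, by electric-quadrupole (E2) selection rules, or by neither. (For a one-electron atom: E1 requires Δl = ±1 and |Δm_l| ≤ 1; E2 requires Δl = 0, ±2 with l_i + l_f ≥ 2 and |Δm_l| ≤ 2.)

Δl = 1 − 0 = +1; l_i + l_f = 1.
Δm_l = -1.
E1 (Δl = ±1, |Δm_l| ≤ 1): satisfied.
E2 (Δl = 0,±2, l_i+l_f ≥ 2, |Δm_l| ≤ 2): not satisfied.

E1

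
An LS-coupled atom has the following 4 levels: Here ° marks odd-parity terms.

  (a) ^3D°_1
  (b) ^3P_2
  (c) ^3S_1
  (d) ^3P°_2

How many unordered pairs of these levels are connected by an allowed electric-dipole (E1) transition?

(a)–(b): allowed.
(a)–(c): forbidden (ΔL).
(a)–(d): forbidden (parity).
(b)–(c): forbidden (parity).
(b)–(d): allowed.
(c)–(d): allowed.
Allowed pairs: 3 of 6.

3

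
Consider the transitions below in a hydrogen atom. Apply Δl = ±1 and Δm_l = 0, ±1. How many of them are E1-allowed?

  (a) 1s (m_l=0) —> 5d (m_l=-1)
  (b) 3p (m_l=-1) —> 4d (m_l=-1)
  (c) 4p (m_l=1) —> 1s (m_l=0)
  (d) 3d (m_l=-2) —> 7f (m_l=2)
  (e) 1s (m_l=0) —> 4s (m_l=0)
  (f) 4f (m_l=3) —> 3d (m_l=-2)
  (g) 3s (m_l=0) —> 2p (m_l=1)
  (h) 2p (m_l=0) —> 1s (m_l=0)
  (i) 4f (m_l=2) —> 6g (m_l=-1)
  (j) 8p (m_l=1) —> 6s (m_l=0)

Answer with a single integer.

(a) forbidden — Δl = +2 (E1 requires Δl = ±1)
(b) allowed
(c) allowed
(d) forbidden — Δm_l = +4 (E1 requires Δm_l = 0, ±1)
(e) forbidden — Δl = +0 (E1 requires Δl = ±1)
(f) forbidden — Δm_l = -5 (E1 requires Δm_l = 0, ±1)
(g) allowed
(h) allowed
(i) forbidden — Δm_l = -3 (E1 requires Δm_l = 0, ±1)
(j) allowed
Total allowed: 5 of 10.

5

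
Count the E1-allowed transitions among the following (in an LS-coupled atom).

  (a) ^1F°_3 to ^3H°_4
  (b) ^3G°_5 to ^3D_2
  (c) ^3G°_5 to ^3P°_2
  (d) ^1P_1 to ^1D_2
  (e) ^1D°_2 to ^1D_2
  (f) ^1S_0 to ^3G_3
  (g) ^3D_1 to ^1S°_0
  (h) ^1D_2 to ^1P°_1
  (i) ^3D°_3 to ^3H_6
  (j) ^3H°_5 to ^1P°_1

2

(a) forbidden (parity, ΔS, ΔL fail)
(b) forbidden (ΔL, ΔJ fail)
(c) forbidden (parity, ΔL, ΔJ fail)
(d) forbidden (parity fails)
(e) allowed
(f) forbidden (parity, ΔS, ΔL, ΔJ fail)
(g) forbidden (ΔS, ΔL fail)
(h) allowed
(i) forbidden (ΔL, ΔJ fail)
(j) forbidden (parity, ΔS, ΔL, ΔJ fail)
Total allowed: 2 of 10.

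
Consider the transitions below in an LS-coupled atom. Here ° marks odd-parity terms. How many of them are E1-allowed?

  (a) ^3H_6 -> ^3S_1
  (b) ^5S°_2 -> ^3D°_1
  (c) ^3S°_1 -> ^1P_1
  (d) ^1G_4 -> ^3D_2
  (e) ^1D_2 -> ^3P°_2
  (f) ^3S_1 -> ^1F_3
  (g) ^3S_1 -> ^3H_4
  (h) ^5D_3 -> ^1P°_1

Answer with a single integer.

(a) forbidden (parity, ΔL, ΔJ fail)
(b) forbidden (parity, ΔS, ΔL fail)
(c) forbidden (ΔS fails)
(d) forbidden (parity, ΔS, ΔL, ΔJ fail)
(e) forbidden (ΔS fails)
(f) forbidden (parity, ΔS, ΔL, ΔJ fail)
(g) forbidden (parity, ΔL, ΔJ fail)
(h) forbidden (ΔS, ΔJ fail)
Total allowed: 0 of 8.

0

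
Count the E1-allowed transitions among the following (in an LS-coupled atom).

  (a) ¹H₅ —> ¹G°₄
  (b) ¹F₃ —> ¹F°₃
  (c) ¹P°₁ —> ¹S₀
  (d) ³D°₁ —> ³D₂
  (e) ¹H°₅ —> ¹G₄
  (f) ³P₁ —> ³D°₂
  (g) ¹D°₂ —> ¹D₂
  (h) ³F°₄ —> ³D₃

(a) allowed
(b) allowed
(c) allowed
(d) allowed
(e) allowed
(f) allowed
(g) allowed
(h) allowed
Total allowed: 8 of 8.

8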